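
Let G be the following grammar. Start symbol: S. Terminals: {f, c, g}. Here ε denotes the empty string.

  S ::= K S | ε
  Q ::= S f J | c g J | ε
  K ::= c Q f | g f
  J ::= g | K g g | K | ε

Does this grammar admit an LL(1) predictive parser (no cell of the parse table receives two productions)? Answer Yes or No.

No

FIRST(S) = {ε, c, g}
FIRST(Q) = {ε, c, f, g}
FIRST(K) = {c, g}
FIRST(J) = {ε, c, g}
FOLLOW(S) = {$, f}
FOLLOW(Q) = {f}
FOLLOW(K) = {$, c, f, g}
FOLLOW(J) = {f}
Cell M[J, c] receives both J ::= K g g and J ::= K — the grammar is not LL(1).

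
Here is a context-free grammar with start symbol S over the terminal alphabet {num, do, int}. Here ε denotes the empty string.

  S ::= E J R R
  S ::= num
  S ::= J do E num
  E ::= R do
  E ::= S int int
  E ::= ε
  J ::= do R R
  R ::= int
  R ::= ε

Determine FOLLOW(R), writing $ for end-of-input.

{$, do, int}

FIRST(J): from J::=do R R we get {do}. So FIRST(J) = {do}.
FIRST(R): from R::=int we get {int}; from R::=ε we get {ε}. So FIRST(R) = {ε, int}.
FIRST(S): from S::=E J R R we get {do, int, num}; from S::=num we get {num}; from S::=J do E num we get {do}. So FIRST(S) = {do, int, num}.
FIRST(E): from E::=R do we get {do, int}; from E::=S int int we get {do, int, num}; from E::=ε we get {ε}. So FIRST(E) = {ε, do, int, num}.
FOLLOW(S) includes $ since S is the start symbol.
FOLLOW(S): in E::=S int int, S is followed by int int with FIRST {int}. Thus FOLLOW(S) = {$, int}.
FOLLOW(E): in S::=E J R R, E is followed by J R R with FIRST {do}; in S::=J do E num, E is followed by num with FIRST {num}. Thus FOLLOW(E) = {do, num}.
FOLLOW(J): in S::=E J R R, J is followed by R R with FIRST {ε, int}; in S::=E J R R, the suffix after J is nullable, so FOLLOW(J) ⊇ FOLLOW(S) = {$, int}; in S::=J do E num, J is followed by do E num with FIRST {do}. Thus FOLLOW(J) = {$, do, int}.
FOLLOW(R): in S::=E J R R (occurrence 1), R is followed by R with FIRST {ε, int}; in S::=E J R R (occurrence 1), the suffix after R is nullable, so FOLLOW(R) ⊇ FOLLOW(S) = {$, int}; in S::=E J R R (occurrence 2), the suffix after R is empty, so FOLLOW(R) ⊇ FOLLOW(S) = {$, int}; in E::=R do, R is followed by do with FIRST {do}; in J::=do R R (occurrence 1), R is followed by R with FIRST {ε, int}; in J::=do R R (occurrence 1), the suffix after R is nullable, so FOLLOW(R) ⊇ FOLLOW(J) = {$, do, int}; in J::=do R R (occurrence 2), the suffix after R is empty, so FOLLOW(R) ⊇ FOLLOW(J) = {$, do, int}. Thus FOLLOW(R) = {$, do, int}.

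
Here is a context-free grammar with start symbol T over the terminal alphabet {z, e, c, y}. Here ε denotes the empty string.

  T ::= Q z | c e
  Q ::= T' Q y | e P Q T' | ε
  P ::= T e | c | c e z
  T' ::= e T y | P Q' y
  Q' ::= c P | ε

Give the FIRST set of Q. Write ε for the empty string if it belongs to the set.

FIRST(Q') = {ε, c}
FIRST(T) = {c, e, z}  (via Q z)
FIRST(P) = {c, e, z}  (via T e)
FIRST(T') = {c, e, z}  (via P Q' y)
FIRST(Q) = {ε, c, e, z}  (via T' Q y)

{ε, c, e, z}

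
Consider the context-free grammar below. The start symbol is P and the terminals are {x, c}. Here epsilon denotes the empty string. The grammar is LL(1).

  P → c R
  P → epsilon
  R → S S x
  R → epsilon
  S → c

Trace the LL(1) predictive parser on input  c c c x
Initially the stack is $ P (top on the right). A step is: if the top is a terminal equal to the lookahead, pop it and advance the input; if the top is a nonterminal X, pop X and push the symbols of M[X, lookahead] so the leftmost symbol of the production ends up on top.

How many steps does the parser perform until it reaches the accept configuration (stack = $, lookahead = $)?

8

step 1: stack=$ P  input=c c c x $  — expand P → c R
step 2: stack=$ R c  input=c c c x $  — match c
step 3: stack=$ R  input=c c x $  — expand R → S S x
step 4: stack=$ x S S  input=c c x $  — expand S → c
step 5: stack=$ x S c  input=c c x $  — match c
step 6: stack=$ x S  input=c x $  — expand S → c
step 7: stack=$ x c  input=c x $  — match c
step 8: stack=$ x  input=x $  — match x
Accept reached after 8 steps.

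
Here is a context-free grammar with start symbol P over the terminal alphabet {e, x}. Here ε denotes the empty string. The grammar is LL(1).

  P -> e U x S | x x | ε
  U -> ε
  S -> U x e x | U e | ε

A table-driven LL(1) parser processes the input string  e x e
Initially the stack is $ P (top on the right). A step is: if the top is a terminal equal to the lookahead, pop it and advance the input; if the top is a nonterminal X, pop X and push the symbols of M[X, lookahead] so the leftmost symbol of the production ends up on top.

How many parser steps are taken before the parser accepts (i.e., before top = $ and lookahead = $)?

7

step 1: stack=$ P  input=e x e $  — expand P -> e U x S
step 2: stack=$ S x U e  input=e x e $  — match e
step 3: stack=$ S x U  input=x e $  — expand U -> ε
step 4: stack=$ S x  input=x e $  — match x
step 5: stack=$ S  input=e $  — expand S -> U e
step 6: stack=$ e U  input=e $  — expand U -> ε
step 7: stack=$ e  input=e $  — match e
Accept reached after 7 steps.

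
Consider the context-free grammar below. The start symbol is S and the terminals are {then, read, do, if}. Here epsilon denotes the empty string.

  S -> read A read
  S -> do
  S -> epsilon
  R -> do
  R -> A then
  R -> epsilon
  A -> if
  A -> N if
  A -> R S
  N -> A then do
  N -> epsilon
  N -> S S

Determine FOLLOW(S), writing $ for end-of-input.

FIRST(S) = {epsilon, do, read}
FIRST(R) = {epsilon, do, if, read, then}  (via A then)
FIRST(A) = {epsilon, do, if, read, then}  (via N if, R S)
FIRST(N) = {epsilon, do, if, read, then}  (via A then do, S S)
FOLLOW(S) includes $ since S is the start symbol.
FOLLOW(A): in S->read A read, A is followed by read with FIRST {read}; in R->A then, A is followed by then with FIRST {then}; in N->A then do, A is followed by then do with FIRST {then}. Thus FOLLOW(A) = {read, then}.
FOLLOW(R): in A->R S, R is followed by S with FIRST {epsilon, do, read}; in A->R S, the suffix after R is nullable, so FOLLOW(R) ⊇ FOLLOW(A) = {read, then}. Thus FOLLOW(R) = {do, read, then}.
FOLLOW(N): in A->N if, N is followed by if with FIRST {if}. Thus FOLLOW(N) = {if}.
FOLLOW(S): in A->R S, the suffix after S is empty, so FOLLOW(S) ⊇ FOLLOW(A) = {read, then}; in N->S S (occurrence 1), S is followed by S with FIRST {epsilon, do, read}; in N->S S (occurrence 1), the suffix after S is nullable, so FOLLOW(S) ⊇ FOLLOW(N) = {if}; in N->S S (occurrence 2), the suffix after S is empty, so FOLLOW(S) ⊇ FOLLOW(N) = {if}. Thus FOLLOW(S) = {$, do, if, read, then}.

{$, do, if, read, then}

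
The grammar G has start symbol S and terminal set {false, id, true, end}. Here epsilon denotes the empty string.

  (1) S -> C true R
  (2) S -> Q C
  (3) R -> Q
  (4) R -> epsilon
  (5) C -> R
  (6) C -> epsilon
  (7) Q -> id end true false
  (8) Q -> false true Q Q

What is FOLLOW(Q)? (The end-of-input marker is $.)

{$, false, id, true}

FIRST(Q): from Q->id end true false we get {id}; from Q->false true Q Q we get {false}. So FIRST(Q) = {false, id}.
FIRST(R): from R->Q we get {false, id}; from R->epsilon we get {epsilon}. So FIRST(R) = {epsilon, false, id}.
FIRST(C): from C->R we get {epsilon, false, id}; from C->epsilon we get {epsilon}. So FIRST(C) = {epsilon, false, id}.
FIRST(S): from S->C true R we get {false, id, true}; from S->Q C we get {false, id}. So FIRST(S) = {false, id, true}.
FOLLOW(S) includes $ since S is the start symbol.
FOLLOW(S): S appears on no right-hand side. Thus FOLLOW(S) = {$}.
FOLLOW(C): in S->C true R, C is followed by true R with FIRST {true}; in S->Q C, the suffix after C is empty, so FOLLOW(C) ⊇ FOLLOW(S) = {$}. Thus FOLLOW(C) = {$, true}.
FOLLOW(R): in S->C true R, the suffix after R is empty, so FOLLOW(R) ⊇ FOLLOW(S) = {$}; in C->R, the suffix after R is empty, so FOLLOW(R) ⊇ FOLLOW(C) = {$, true}. Thus FOLLOW(R) = {$, true}.
FOLLOW(Q): in S->Q C, Q is followed by C with FIRST {epsilon, false, id}; in S->Q C, the suffix after Q is nullable, so FOLLOW(Q) ⊇ FOLLOW(S) = {$}; in R->Q, the suffix after Q is empty, so FOLLOW(Q) ⊇ FOLLOW(R) = {$, true}; in Q->false true Q Q (occurrence 1), Q is followed by Q with FIRST {false, id}; in Q->false true Q Q (occurrence 2), the suffix after Q is empty (adds nothing new). Thus FOLLOW(Q) = {$, false, id, true}.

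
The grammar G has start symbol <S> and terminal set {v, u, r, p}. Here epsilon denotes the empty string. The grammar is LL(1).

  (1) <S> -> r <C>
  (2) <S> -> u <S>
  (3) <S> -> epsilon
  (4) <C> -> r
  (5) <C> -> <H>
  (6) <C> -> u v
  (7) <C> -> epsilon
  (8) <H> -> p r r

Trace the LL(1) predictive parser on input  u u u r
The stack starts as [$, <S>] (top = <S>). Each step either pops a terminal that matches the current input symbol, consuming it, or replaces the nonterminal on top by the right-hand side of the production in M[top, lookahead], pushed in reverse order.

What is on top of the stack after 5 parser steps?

step 1: stack=$ <S>  input=u u u r $  — expand <S> -> u <S>
step 2: stack=$ <S> u  input=u u u r $  — match u
step 3: stack=$ <S>  input=u u r $  — expand <S> -> u <S>
step 4: stack=$ <S> u  input=u u r $  — match u
step 5: stack=$ <S>  input=u r $  — expand <S> -> u <S>
Stack after step 5: $ <S> u (top = u).

u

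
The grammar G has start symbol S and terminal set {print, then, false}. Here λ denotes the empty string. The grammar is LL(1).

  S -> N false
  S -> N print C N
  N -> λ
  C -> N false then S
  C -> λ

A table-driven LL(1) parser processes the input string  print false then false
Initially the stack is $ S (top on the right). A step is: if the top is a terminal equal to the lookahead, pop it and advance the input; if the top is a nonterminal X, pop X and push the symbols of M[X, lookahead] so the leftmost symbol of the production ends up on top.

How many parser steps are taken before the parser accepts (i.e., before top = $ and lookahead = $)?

11

      Stack               Input                     Action
   1  $ S                 print false then false $  expand S -> N print C N
   2  $ N C print N       print false then false $  expand N -> λ
   3  $ N C print         print false then false $  match print
   4  $ N C               false then false $        expand C -> N false then S
   5  $ N S then false N  false then false $        expand N -> λ
   6  $ N S then false    false then false $        match false
   7  $ N S then          then false $              match then
   8  $ N S               false $                   expand S -> N false
   9  $ N false N         false $                   expand N -> λ
  10  $ N false           false $                   match false
  11  $ N                 $                         expand N -> λ
Accept reached after 11 steps.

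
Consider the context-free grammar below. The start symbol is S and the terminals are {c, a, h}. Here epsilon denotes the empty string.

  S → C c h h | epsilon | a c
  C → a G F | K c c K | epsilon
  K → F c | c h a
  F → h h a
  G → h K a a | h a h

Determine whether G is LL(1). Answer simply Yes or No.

FIRST(S) = {epsilon, a, c, h}
FIRST(C) = {epsilon, a, c, h}
FIRST(K) = {c, h}
FIRST(F) = {h}
FIRST(G) = {h}
FOLLOW(S) = {$}
FOLLOW(C) = {c}
FOLLOW(K) = {a, c}
FOLLOW(F) = {c}
FOLLOW(G) = {h}
Cell M[C, c] receives both C → K c c K and C → epsilon — the grammar is not LL(1).

No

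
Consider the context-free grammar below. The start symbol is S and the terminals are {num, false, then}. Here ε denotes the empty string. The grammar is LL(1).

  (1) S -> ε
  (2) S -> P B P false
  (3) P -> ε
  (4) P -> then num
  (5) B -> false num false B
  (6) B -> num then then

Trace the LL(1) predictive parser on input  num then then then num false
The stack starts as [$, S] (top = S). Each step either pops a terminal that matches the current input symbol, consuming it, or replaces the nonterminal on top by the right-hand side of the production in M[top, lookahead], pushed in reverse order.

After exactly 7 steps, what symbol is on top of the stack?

step 1: stack=$ S  input=num then then then num false $  — expand S -> P B P false
step 2: stack=$ false P B P  input=num then then then num false $  — expand P -> ε
step 3: stack=$ false P B  input=num then then then num false $  — expand B -> num then then
step 4: stack=$ false P then then num  input=num then then then num false $  — match num
step 5: stack=$ false P then then  input=then then then num false $  — match then
step 6: stack=$ false P then  input=then then num false $  — match then
step 7: stack=$ false P  input=then num false $  — expand P -> then num
Stack after step 7: $ false num then (top = then).

then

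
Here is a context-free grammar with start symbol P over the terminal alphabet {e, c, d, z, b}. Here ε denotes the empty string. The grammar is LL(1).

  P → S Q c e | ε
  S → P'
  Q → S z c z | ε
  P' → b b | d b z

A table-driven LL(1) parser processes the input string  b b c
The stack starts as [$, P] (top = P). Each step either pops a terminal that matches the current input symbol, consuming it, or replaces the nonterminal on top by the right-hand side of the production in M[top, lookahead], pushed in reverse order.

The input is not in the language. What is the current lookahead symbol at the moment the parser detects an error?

     Stack        Input    Action
  1  $ P          b b c $  expand P → S Q c e
  2  $ e c Q S    b b c $  expand S → P'
  3  $ e c Q P'   b b c $  expand P' → b b
  4  $ e c Q b b  b b c $  match b
  5  $ e c Q b    b c $    match b
  6  $ e c Q      c $      expand Q → ε
  7  $ e c        c $      match c
  8  $ e          $        error: top is terminal e but lookahead is $

$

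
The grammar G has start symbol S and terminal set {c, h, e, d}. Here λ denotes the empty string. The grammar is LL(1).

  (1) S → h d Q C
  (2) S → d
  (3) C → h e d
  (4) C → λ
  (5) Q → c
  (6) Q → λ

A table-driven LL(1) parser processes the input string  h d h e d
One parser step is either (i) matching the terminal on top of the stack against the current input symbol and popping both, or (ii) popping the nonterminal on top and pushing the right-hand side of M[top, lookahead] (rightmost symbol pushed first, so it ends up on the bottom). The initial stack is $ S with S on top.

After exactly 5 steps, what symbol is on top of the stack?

h

step 1: stack=$ S  input=h d h e d $  — expand S → h d Q C
step 2: stack=$ C Q d h  input=h d h e d $  — match h
step 3: stack=$ C Q d  input=d h e d $  — match d
step 4: stack=$ C Q  input=h e d $  — expand Q → λ
step 5: stack=$ C  input=h e d $  — expand C → h e d
Stack after step 5: $ d e h (top = h).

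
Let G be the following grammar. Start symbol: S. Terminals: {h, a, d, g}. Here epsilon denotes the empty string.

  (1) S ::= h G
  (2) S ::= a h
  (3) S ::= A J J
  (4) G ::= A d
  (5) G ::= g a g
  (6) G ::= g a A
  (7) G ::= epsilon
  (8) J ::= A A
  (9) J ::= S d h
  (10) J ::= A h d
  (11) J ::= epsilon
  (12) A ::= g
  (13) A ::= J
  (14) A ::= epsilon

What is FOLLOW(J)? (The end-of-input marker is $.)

FIRST(S): from S::=h G we get {h}; from S::=a h we get {a}; from S::=A J J we get {epsilon, a, d, g, h}. So FIRST(S) = {epsilon, a, d, g, h}.
FIRST(G): from G::=A d we get {a, d, g, h}; from G::=g a g we get {g}; from G::=g a A we get {g}; from G::=epsilon we get {epsilon}. So FIRST(G) = {epsilon, a, d, g, h}.
FIRST(J): from J::=A A we get {epsilon, a, d, g, h}; from J::=S d h we get {a, d, g, h}; from J::=A h d we get {a, d, g, h}; from J::=epsilon we get {epsilon}. So FIRST(J) = {epsilon, a, d, g, h}.
FIRST(A): from A::=g we get {g}; from A::=J we get {epsilon, a, d, g, h}; from A::=epsilon we get {epsilon}. So FIRST(A) = {epsilon, a, d, g, h}.
FOLLOW(S) includes $ since S is the start symbol.
FOLLOW(S): in J::=S d h, S is followed by d h with FIRST {d}. Thus FOLLOW(S) = {$, d}.
FOLLOW(G): in S::=h G, the suffix after G is empty, so FOLLOW(G) ⊇ FOLLOW(S) = {$, d}. Thus FOLLOW(G) = {$, d}.
FOLLOW(J): in S::=A J J (occurrence 1), J is followed by J with FIRST {epsilon, a, d, g, h}; in S::=A J J (occurrence 1), the suffix after J is nullable, so FOLLOW(J) ⊇ FOLLOW(S) = {$, d}; in S::=A J J (occurrence 2), the suffix after J is empty, so FOLLOW(J) ⊇ FOLLOW(S) = {$, d}; in A::=J, the suffix after J is empty, so FOLLOW(J) ⊇ FOLLOW(A) = {$, a, d, g, h}. Thus FOLLOW(J) = {$, a, d, g, h}.
FOLLOW(A): in S::=A J J, A is followed by J J with FIRST {epsilon, a, d, g, h}; in S::=A J J, the suffix after A is nullable, so FOLLOW(A) ⊇ FOLLOW(S) = {$, d}; in G::=A d, A is followed by d with FIRST {d}; in G::=g a A, the suffix after A is empty, so FOLLOW(A) ⊇ FOLLOW(G) = {$, d}; in J::=A A (occurrence 1), A is followed by A with FIRST {epsilon, a, d, g, h}; in J::=A A (occurrence 1), the suffix after A is nullable, so FOLLOW(A) ⊇ FOLLOW(J) = {$, a, d, g, h}; in J::=A A (occurrence 2), the suffix after A is empty, so FOLLOW(A) ⊇ FOLLOW(J) = {$, a, d, g, h}; in J::=A h d, A is followed by h d with FIRST {h}. Thus FOLLOW(A) = {$, a, d, g, h}.

{$, a, d, g, h}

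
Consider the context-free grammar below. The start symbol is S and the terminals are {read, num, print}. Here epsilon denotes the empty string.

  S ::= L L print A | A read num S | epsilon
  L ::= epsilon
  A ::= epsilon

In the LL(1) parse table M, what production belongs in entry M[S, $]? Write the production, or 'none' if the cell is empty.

S ::= epsilon

FIRST(L) = {epsilon}
FIRST(A) = {epsilon}
FIRST(S) = {epsilon, print, read}  (via L L print A, A read num S)
FOLLOW(S) includes $ since S is the start symbol.
FOLLOW(S): in S::=A read num S, the suffix after S is empty (adds nothing new). Thus FOLLOW(S) = {$}.
For S ::= L L print A: FIRST(L L print A) = {print}, so it goes in M[S, t] for t ∈ {print}.
For S ::= A read num S: FIRST(A read num S) = {read}, so it goes in M[S, t] for t ∈ {read}.
For S ::= epsilon: FIRST(epsilon) = {epsilon}, so it goes in M[S, t] for t ∈ {}; since epsilon ∈ FIRST, also for every t ∈ FOLLOW(S) = {$}.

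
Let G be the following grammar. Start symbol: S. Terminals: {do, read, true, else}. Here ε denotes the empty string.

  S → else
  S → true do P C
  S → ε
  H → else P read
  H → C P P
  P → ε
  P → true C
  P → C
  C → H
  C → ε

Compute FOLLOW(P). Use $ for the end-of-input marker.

FIRST(S): from S→else we get {else}; from S→true do P C we get {true}; from S→ε we get {ε}. So FIRST(S) = {ε, else, true}.
FIRST(H): from H→else P read we get {else}; from H→C P P we get {ε, else, true}. So FIRST(H) = {ε, else, true}.
FIRST(C): from C→H we get {ε, else, true}; from C→ε we get {ε}. So FIRST(C) = {ε, else, true}.
FIRST(P): from P→ε we get {ε}; from P→true C we get {true}; from P→C we get {ε, else, true}. So FIRST(P) = {ε, else, true}.
FOLLOW(S) includes $ since S is the start symbol.
FOLLOW(S): S appears on no right-hand side. Thus FOLLOW(S) = {$}.
FOLLOW(H): in C→H, the suffix after H is empty, so FOLLOW(H) ⊇ FOLLOW(C) = {$, else, read, true}. Thus FOLLOW(H) = {$, else, read, true}.
FOLLOW(P): in S→true do P C, P is followed by C with FIRST {ε, else, true}; in S→true do P C, the suffix after P is nullable, so FOLLOW(P) ⊇ FOLLOW(S) = {$}; in H→else P read, P is followed by read with FIRST {read}; in H→C P P (occurrence 1), P is followed by P with FIRST {ε, else, true}; in H→C P P (occurrence 1), the suffix after P is nullable, so FOLLOW(P) ⊇ FOLLOW(H) = {$, else, read, true}; in H→C P P (occurrence 2), the suffix after P is empty, so FOLLOW(P) ⊇ FOLLOW(H) = {$, else, read, true}. Thus FOLLOW(P) = {$, else, read, true}.
FOLLOW(C): in S→true do P C, the suffix after C is empty, so FOLLOW(C) ⊇ FOLLOW(S) = {$}; in H→C P P, C is followed by P P with FIRST {ε, else, true}; in H→C P P, the suffix after C is nullable, so FOLLOW(C) ⊇ FOLLOW(H) = {$, else, read, true}; in P→true C, the suffix after C is empty, so FOLLOW(C) ⊇ FOLLOW(P) = {$, else, read, true}; in P→C, the suffix after C is empty, so FOLLOW(C) ⊇ FOLLOW(P) = {$, else, read, true}. Thus FOLLOW(C) = {$, else, read, true}.

{$, else, read, true}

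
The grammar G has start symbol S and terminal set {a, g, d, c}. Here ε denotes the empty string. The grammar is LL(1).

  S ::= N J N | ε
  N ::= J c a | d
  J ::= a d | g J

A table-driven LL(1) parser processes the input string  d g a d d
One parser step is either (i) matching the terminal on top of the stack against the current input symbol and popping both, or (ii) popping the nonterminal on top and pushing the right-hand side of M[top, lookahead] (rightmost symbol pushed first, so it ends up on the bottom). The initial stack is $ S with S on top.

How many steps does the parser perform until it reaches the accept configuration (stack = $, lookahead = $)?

      Stack    Input        Action
   1  $ S      d g a d d $  expand S ::= N J N
   2  $ N J N  d g a d d $  expand N ::= d
   3  $ N J d  d g a d d $  match d
   4  $ N J    g a d d $    expand J ::= g J
   5  $ N J g  g a d d $    match g
   6  $ N J    a d d $      expand J ::= a d
   7  $ N d a  a d d $      match a
   8  $ N d    d d $        match d
   9  $ N      d $          expand N ::= d
  10  $ d      d $          match d
Accept reached after 10 steps.

10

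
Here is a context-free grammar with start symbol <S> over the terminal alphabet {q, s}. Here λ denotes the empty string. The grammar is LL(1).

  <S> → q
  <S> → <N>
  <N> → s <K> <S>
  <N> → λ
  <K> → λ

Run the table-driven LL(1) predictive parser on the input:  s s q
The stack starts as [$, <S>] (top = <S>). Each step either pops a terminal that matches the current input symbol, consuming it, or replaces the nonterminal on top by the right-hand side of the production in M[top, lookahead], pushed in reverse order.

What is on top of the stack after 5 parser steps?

step 1: stack=$ <S>  input=s s q $  — expand <S> → <N>
step 2: stack=$ <N>  input=s s q $  — expand <N> → s <K> <S>
step 3: stack=$ <S> <K> s  input=s s q $  — match s
step 4: stack=$ <S> <K>  input=s q $  — expand <K> → λ
step 5: stack=$ <S>  input=s q $  — expand <S> → <N>
Stack after step 5: $ <N> (top = <N>).

<N>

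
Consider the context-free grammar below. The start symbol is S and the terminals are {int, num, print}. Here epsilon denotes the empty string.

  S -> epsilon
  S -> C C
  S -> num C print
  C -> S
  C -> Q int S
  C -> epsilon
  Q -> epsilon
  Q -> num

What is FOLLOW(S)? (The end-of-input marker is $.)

{$, int, num, print}

FIRST(Q): from Q->epsilon we get {epsilon}; from Q->num we get {num}. So FIRST(Q) = {epsilon, num}.
FIRST(S): from S->epsilon we get {epsilon}; from S->C C we get {epsilon, int, num}; from S->num C print we get {num}. So FIRST(S) = {epsilon, int, num}.
FIRST(C): from C->S we get {epsilon, int, num}; from C->Q int S we get {int, num}; from C->epsilon we get {epsilon}. So FIRST(C) = {epsilon, int, num}.
FOLLOW(S) includes $ since S is the start symbol.
FOLLOW(Q): in C->Q int S, Q is followed by int S with FIRST {int}. Thus FOLLOW(Q) = {int}.
FOLLOW(S): in C->S, the suffix after S is empty, so FOLLOW(S) ⊇ FOLLOW(C) = {$, int, num, print}; in C->Q int S, the suffix after S is empty, so FOLLOW(S) ⊇ FOLLOW(C) = {$, int, num, print}. Thus FOLLOW(S) = {$, int, num, print}.
FOLLOW(C): in S->C C (occurrence 1), C is followed by C with FIRST {epsilon, int, num}; in S->C C (occurrence 1), the suffix after C is nullable, so FOLLOW(C) ⊇ FOLLOW(S) = {$, int, num, print}; in S->C C (occurrence 2), the suffix after C is empty, so FOLLOW(C) ⊇ FOLLOW(S) = {$, int, num, print}; in S->num C print, C is followed by print with FIRST {print}. Thus FOLLOW(C) = {$, int, num, print}.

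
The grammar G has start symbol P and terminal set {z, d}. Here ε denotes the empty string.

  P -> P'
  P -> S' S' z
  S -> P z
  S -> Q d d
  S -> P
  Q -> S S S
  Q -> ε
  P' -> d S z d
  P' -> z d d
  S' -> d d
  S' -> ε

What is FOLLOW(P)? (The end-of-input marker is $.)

FIRST(P') = {d, z}
FIRST(S') = {ε, d}
FIRST(P) = {d, z}  (via P', S' S' z)
FIRST(S) = {d, z}  (via P z, Q d d, P)
FIRST(Q) = {ε, d, z}  (via S S S)
FOLLOW(P) includes $ since P is the start symbol.
FOLLOW(Q): in S->Q d d, Q is followed by d d with FIRST {d}. Thus FOLLOW(Q) = {d}.
FOLLOW(S): in Q->S S S (occurrence 1), S is followed by S S with FIRST {d, z}; in Q->S S S (occurrence 2), S is followed by S with FIRST {d, z}; in Q->S S S (occurrence 3), the suffix after S is empty, so FOLLOW(S) ⊇ FOLLOW(Q) = {d}; in P'->d S z d, S is followed by z d with FIRST {z}. Thus FOLLOW(S) = {d, z}.
FOLLOW(P): in S->P z, P is followed by z with FIRST {z}; in S->P, the suffix after P is empty, so FOLLOW(P) ⊇ FOLLOW(S) = {d, z}. Thus FOLLOW(P) = {$, d, z}.
FOLLOW(P'): in P->P', the suffix after P' is empty, so FOLLOW(P') ⊇ FOLLOW(P) = {$, d, z}. Thus FOLLOW(P') = {$, d, z}.
FOLLOW(S'): in P->S' S' z (occurrence 1), S' is followed by S' z with FIRST {d, z}; in P->S' S' z (occurrence 2), S' is followed by z with FIRST {z}. Thus FOLLOW(S') = {d, z}.

{$, d, z}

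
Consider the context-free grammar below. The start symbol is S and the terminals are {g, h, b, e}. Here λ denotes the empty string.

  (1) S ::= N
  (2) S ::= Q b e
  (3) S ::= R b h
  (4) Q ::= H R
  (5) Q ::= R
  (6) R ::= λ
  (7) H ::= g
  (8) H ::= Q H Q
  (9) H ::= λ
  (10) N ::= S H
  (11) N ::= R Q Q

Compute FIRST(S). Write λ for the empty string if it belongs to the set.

FIRST(R): from R::=λ we get {λ}. So FIRST(R) = {λ}.
FIRST(S): from S::=N we get {λ, b, g}; from S::=Q b e we get {b, g}; from S::=R b h we get {b}. So FIRST(S) = {λ, b, g}.
FIRST(Q): from Q::=H R we get {λ, g}; from Q::=R we get {λ}. So FIRST(Q) = {λ, g}.
FIRST(H): from H::=g we get {g}; from H::=Q H Q we get {λ, g}; from H::=λ we get {λ}. So FIRST(H) = {λ, g}.
FIRST(N): from N::=S H we get {λ, b, g}; from N::=R Q Q we get {λ, g}. So FIRST(N) = {λ, b, g}.

{λ, b, g}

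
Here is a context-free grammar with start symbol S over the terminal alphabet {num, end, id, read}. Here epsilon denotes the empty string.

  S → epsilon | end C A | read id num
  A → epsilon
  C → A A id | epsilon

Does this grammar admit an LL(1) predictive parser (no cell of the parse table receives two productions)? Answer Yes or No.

FIRST(S) = {epsilon, end, read}
FIRST(A) = {epsilon}
FIRST(C) = {epsilon, id}
FOLLOW(S) = {$}
FOLLOW(A) = {$, id}
FOLLOW(C) = {$}
Each cell of M receives at most one production.

Yes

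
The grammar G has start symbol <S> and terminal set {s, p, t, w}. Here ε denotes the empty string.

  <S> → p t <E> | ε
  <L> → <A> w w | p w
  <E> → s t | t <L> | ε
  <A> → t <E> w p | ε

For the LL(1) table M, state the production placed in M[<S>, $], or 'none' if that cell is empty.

<S> → ε

FIRST(<S>) = {ε, p}
FIRST(<E>) = {ε, s, t}
FIRST(<A>) = {ε, t}
FIRST(<L>) = {p, t, w}  (via <A> w w)
FOLLOW(<S>) includes $ since <S> is the start symbol.
FOLLOW(<S>): <S> appears on no right-hand side. Thus FOLLOW(<S>) = {$}.
For <S> → p t <E>: FIRST(p t <E>) = {p}, so it goes in M[<S>, t] for t ∈ {p}.
For <S> → ε: FIRST(ε) = {ε}, so it goes in M[<S>, t] for t ∈ {}; since ε ∈ FIRST, also for every t ∈ FOLLOW(<S>) = {$}.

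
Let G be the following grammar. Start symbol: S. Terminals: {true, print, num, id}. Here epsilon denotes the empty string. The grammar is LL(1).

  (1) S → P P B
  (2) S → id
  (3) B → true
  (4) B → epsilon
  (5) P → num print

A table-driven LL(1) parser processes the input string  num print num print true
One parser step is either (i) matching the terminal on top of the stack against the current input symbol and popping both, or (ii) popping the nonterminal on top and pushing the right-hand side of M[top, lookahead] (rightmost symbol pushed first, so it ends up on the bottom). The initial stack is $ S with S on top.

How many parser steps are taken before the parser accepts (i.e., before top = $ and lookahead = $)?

9

step 1: stack=$ S  input=num print num print true $  — expand S → P P B
step 2: stack=$ B P P  input=num print num print true $  — expand P → num print
step 3: stack=$ B P print num  input=num print num print true $  — match num
step 4: stack=$ B P print  input=print num print true $  — match print
step 5: stack=$ B P  input=num print true $  — expand P → num print
step 6: stack=$ B print num  input=num print true $  — match num
step 7: stack=$ B print  input=print true $  — match print
step 8: stack=$ B  input=true $  — expand B → true
step 9: stack=$ true  input=true $  — match true
Accept reached after 9 steps.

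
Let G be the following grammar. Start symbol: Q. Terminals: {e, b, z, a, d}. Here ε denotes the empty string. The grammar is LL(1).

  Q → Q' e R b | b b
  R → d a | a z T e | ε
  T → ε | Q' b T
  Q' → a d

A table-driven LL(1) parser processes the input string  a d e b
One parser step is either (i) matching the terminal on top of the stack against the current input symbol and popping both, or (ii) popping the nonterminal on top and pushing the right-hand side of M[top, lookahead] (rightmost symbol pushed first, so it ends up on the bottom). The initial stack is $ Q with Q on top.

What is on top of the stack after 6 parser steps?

step 1: stack=$ Q  input=a d e b $  — expand Q → Q' e R b
step 2: stack=$ b R e Q'  input=a d e b $  — expand Q' → a d
step 3: stack=$ b R e d a  input=a d e b $  — match a
step 4: stack=$ b R e d  input=d e b $  — match d
step 5: stack=$ b R e  input=e b $  — match e
step 6: stack=$ b R  input=b $  — expand R → ε
Stack after step 6: $ b (top = b).

b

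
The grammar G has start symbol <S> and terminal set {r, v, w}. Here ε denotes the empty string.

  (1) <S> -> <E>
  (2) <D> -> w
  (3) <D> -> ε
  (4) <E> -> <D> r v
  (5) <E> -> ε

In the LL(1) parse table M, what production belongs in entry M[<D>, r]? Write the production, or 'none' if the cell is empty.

FIRST(<D>) = {ε, w}
FIRST(<E>) = {ε, r, w}  (via <D> r v)
FIRST(<S>) = {ε, r, w}  (via <E>)
FOLLOW(<S>) includes $ since <S> is the start symbol.
FOLLOW(<D>): in <E>-><D> r v, <D> is followed by r v with FIRST {r}. Thus FOLLOW(<D>) = {r}.
For <D> -> w: FIRST(w) = {w}, so it goes in M[<D>, t] for t ∈ {w}.
For <D> -> ε: FIRST(ε) = {ε}, so it goes in M[<D>, t] for t ∈ {}; since ε ∈ FIRST, also for every t ∈ FOLLOW(<D>) = {r}.

<D> -> ε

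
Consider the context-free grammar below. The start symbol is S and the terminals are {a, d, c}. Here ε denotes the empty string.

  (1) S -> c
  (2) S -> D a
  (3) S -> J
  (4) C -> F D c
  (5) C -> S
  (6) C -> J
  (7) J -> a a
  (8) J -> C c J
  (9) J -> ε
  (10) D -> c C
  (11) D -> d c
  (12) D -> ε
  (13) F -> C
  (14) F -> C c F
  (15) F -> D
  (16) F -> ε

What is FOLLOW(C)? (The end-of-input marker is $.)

FIRST(D): from D->c C we get {c}; from D->d c we get {d}; from D->ε we get {ε}. So FIRST(D) = {ε, c, d}.
FIRST(S): from S->c we get {c}; from S->D a we get {a, c, d}; from S->J we get {ε, a, c, d}. So FIRST(S) = {ε, a, c, d}.
FIRST(C): from C->F D c we get {a, c, d}; from C->S we get {ε, a, c, d}; from C->J we get {ε, a, c, d}. So FIRST(C) = {ε, a, c, d}.
FIRST(J): from J->a a we get {a}; from J->C c J we get {a, c, d}; from J->ε we get {ε}. So FIRST(J) = {ε, a, c, d}.
FIRST(F): from F->C we get {ε, a, c, d}; from F->C c F we get {a, c, d}; from F->D we get {ε, c, d}; from F->ε we get {ε}. So FIRST(F) = {ε, a, c, d}.
FOLLOW(S) includes $ since S is the start symbol.
FOLLOW(F): in C->F D c, F is followed by D c with FIRST {c, d}; in F->C c F, the suffix after F is empty (adds nothing new). Thus FOLLOW(F) = {c, d}.
FOLLOW(D): in S->D a, D is followed by a with FIRST {a}; in C->F D c, D is followed by c with FIRST {c}; in F->D, the suffix after D is empty, so FOLLOW(D) ⊇ FOLLOW(F) = {c, d}. Thus FOLLOW(D) = {a, c, d}.
FOLLOW(C): in J->C c J, C is followed by c J with FIRST {c}; in D->c C, the suffix after C is empty, so FOLLOW(C) ⊇ FOLLOW(D) = {a, c, d}; in F->C, the suffix after C is empty, so FOLLOW(C) ⊇ FOLLOW(F) = {c, d}; in F->C c F, C is followed by c F with FIRST {c}. Thus FOLLOW(C) = {a, c, d}.
FOLLOW(S): in C->S, the suffix after S is empty, so FOLLOW(S) ⊇ FOLLOW(C) = {a, c, d}. Thus FOLLOW(S) = {$, a, c, d}.
FOLLOW(J): in S->J, the suffix after J is empty, so FOLLOW(J) ⊇ FOLLOW(S) = {$, a, c, d}; in C->J, the suffix after J is empty, so FOLLOW(J) ⊇ FOLLOW(C) = {a, c, d}; in J->C c J, the suffix after J is empty (adds nothing new). Thus FOLLOW(J) = {$, a, c, d}.

{a, c, d}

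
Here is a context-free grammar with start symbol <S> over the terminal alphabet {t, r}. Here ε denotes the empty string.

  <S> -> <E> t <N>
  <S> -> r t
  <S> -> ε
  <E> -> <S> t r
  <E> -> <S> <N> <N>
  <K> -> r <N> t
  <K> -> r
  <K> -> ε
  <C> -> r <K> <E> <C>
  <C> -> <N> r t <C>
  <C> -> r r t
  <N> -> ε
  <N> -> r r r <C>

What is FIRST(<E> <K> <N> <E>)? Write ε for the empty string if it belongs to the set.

{ε, r, t}

FIRST(<K>) = {ε, r}
FIRST(<N>) = {ε, r}
FIRST(<C>) = {r}  (via <N> r t <C>)
FIRST(<S>) = {ε, r, t}  (via <E> t <N>)
FIRST(<E>) = {ε, r, t}  (via <S> t r, <S> <N> <N>)
FIRST(<E> <K> <N> <E>): take FIRST of each symbol in turn, carrying on past any symbol whose FIRST contains ε; result {ε, r, t}.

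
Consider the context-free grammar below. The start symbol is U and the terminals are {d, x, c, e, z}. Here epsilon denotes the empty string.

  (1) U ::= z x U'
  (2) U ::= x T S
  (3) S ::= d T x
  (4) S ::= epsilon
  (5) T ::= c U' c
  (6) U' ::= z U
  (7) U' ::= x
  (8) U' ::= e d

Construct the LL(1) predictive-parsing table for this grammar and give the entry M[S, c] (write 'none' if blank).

S ::= epsilon

FIRST(U) = {x, z}
FIRST(S) = {epsilon, d}
FIRST(T) = {c}
FIRST(U') = {e, x, z}
FOLLOW(U) includes $ since U is the start symbol.
FOLLOW(U): in U'::=z U, the suffix after U is empty, so FOLLOW(U) ⊇ FOLLOW(U') = {$, c}. Thus FOLLOW(U) = {$, c}.
FOLLOW(S): in U::=x T S, the suffix after S is empty, so FOLLOW(S) ⊇ FOLLOW(U) = {$, c}. Thus FOLLOW(S) = {$, c}.
For S ::= d T x: FIRST(d T x) = {d}, so it goes in M[S, t] for t ∈ {d}.
For S ::= epsilon: FIRST(epsilon) = {epsilon}, so it goes in M[S, t] for t ∈ {}; since epsilon ∈ FIRST, also for every t ∈ FOLLOW(S) = {$, c}.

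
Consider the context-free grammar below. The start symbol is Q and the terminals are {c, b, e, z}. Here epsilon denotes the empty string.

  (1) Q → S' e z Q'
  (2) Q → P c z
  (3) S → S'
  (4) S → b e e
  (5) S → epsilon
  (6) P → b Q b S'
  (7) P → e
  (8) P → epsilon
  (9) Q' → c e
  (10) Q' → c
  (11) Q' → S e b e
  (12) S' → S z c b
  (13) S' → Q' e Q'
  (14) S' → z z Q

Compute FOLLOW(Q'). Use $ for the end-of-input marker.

{$, b, c, e, z}

FIRST(P) = {epsilon, b, e}
FIRST(Q) = {b, c, e, z}  (via S' e z Q', P c z)
FIRST(S) = {epsilon, b, c, e, z}  (via S')
FIRST(Q') = {b, c, e, z}  (via S e b e)
FIRST(S') = {b, c, e, z}  (via S z c b, Q' e Q')
FOLLOW(Q) includes $ since Q is the start symbol.
FOLLOW(S): in Q'→S e b e, S is followed by e b e with FIRST {e}; in S'→S z c b, S is followed by z c b with FIRST {z}. Thus FOLLOW(S) = {e, z}.
FOLLOW(P): in Q→P c z, P is followed by c z with FIRST {c}. Thus FOLLOW(P) = {c}.
FOLLOW(S'): in Q→S' e z Q', S' is followed by e z Q' with FIRST {e}; in S→S', the suffix after S' is empty, so FOLLOW(S') ⊇ FOLLOW(S) = {e, z}; in P→b Q b S', the suffix after S' is empty, so FOLLOW(S') ⊇ FOLLOW(P) = {c}. Thus FOLLOW(S') = {c, e, z}.
FOLLOW(Q): in P→b Q b S', Q is followed by b S' with FIRST {b}; in S'→z z Q, the suffix after Q is empty, so FOLLOW(Q) ⊇ FOLLOW(S') = {c, e, z}. Thus FOLLOW(Q) = {$, b, c, e, z}.
FOLLOW(Q'): in Q→S' e z Q', the suffix after Q' is empty, so FOLLOW(Q') ⊇ FOLLOW(Q) = {$, b, c, e, z}; in S'→Q' e Q' (occurrence 1), Q' is followed by e Q' with FIRST {e}; in S'→Q' e Q' (occurrence 2), the suffix after Q' is empty, so FOLLOW(Q') ⊇ FOLLOW(S') = {c, e, z}. Thus FOLLOW(Q') = {$, b, c, e, z}.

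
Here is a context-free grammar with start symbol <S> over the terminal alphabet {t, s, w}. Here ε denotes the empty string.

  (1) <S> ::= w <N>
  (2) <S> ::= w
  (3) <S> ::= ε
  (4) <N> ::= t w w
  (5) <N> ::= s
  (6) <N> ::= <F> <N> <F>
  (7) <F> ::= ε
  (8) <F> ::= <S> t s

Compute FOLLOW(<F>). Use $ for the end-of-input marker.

{$, s, t, w}

FIRST(<S>): from <S>::=w <N> we get {w}; from <S>::=w we get {w}; from <S>::=ε we get {ε}. So FIRST(<S>) = {ε, w}.
FIRST(<F>): from <F>::=ε we get {ε}; from <F>::=<S> t s we get {t, w}. So FIRST(<F>) = {ε, t, w}.
FIRST(<N>): from <N>::=t w w we get {t}; from <N>::=s we get {s}; from <N>::=<F> <N> <F> we get {s, t, w}. So FIRST(<N>) = {s, t, w}.
FOLLOW(<S>) includes $ since <S> is the start symbol.
FOLLOW(<S>): in <F>::=<S> t s, <S> is followed by t s with FIRST {t}. Thus FOLLOW(<S>) = {$, t}.
FOLLOW(<N>): in <S>::=w <N>, the suffix after <N> is empty, so FOLLOW(<N>) ⊇ FOLLOW(<S>) = {$, t}; in <N>::=<F> <N> <F>, <N> is followed by <F> with FIRST {ε, t, w}; in <N>::=<F> <N> <F>, the suffix after <N> is nullable (adds nothing new). Thus FOLLOW(<N>) = {$, t, w}.
FOLLOW(<F>): in <N>::=<F> <N> <F> (occurrence 1), <F> is followed by <N> <F> with FIRST {s, t, w}; in <N>::=<F> <N> <F> (occurrence 2), the suffix after <F> is empty, so FOLLOW(<F>) ⊇ FOLLOW(<N>) = {$, t, w}. Thus FOLLOW(<F>) = {$, s, t, w}.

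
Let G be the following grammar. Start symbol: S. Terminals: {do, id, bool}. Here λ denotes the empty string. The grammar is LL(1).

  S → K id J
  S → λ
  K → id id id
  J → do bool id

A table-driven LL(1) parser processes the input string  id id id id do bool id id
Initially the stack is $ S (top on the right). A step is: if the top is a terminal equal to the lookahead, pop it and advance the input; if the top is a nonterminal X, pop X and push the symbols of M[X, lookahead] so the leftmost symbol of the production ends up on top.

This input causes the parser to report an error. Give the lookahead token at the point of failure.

id

step 1: stack=$ S  input=id id id id do bool id id $  — expand S → K id J
step 2: stack=$ J id K  input=id id id id do bool id id $  — expand K → id id id
step 3: stack=$ J id id id id  input=id id id id do bool id id $  — match id
step 4: stack=$ J id id id  input=id id id do bool id id $  — match id
step 5: stack=$ J id id  input=id id do bool id id $  — match id
step 6: stack=$ J id  input=id do bool id id $  — match id
step 7: stack=$ J  input=do bool id id $  — expand J → do bool id
step 8: stack=$ id bool do  input=do bool id id $  — match do
step 9: stack=$ id bool  input=bool id id $  — match bool
step 10: stack=$ id  input=id id $  — match id
step 11: stack=$  input=id $  — error: stack empty but input remains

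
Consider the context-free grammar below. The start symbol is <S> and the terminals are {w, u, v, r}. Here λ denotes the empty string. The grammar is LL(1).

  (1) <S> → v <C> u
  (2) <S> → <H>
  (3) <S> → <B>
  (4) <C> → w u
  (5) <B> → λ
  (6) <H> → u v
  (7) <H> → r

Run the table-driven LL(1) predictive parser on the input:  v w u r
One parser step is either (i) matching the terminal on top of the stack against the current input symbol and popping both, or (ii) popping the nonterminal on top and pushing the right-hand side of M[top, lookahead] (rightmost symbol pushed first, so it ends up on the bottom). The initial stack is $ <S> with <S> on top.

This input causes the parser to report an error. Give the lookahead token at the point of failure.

     Stack      Input      Action
  1  $ <S>      v w u r $  expand <S> → v <C> u
  2  $ u <C> v  v w u r $  match v
  3  $ u <C>    w u r $    expand <C> → w u
  4  $ u u w    w u r $    match w
  5  $ u u      u r $      match u
  6  $ u        r $        error: top is terminal u but lookahead is r

r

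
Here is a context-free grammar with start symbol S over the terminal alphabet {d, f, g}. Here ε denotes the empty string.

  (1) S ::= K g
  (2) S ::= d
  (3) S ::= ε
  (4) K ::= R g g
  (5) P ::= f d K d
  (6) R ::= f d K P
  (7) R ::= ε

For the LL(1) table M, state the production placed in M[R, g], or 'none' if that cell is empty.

FIRST(P) = {f}
FIRST(R) = {ε, f}
FIRST(K) = {f, g}  (via R g g)
FIRST(S) = {ε, d, f, g}  (via K g)
FOLLOW(S) includes $ since S is the start symbol.
FOLLOW(R): in K::=R g g, R is followed by g g with FIRST {g}. Thus FOLLOW(R) = {g}.
For R ::= f d K P: FIRST(f d K P) = {f}, so it goes in M[R, t] for t ∈ {f}.
For R ::= ε: FIRST(ε) = {ε}, so it goes in M[R, t] for t ∈ {}; since ε ∈ FIRST, also for every t ∈ FOLLOW(R) = {g}.

R ::= ε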